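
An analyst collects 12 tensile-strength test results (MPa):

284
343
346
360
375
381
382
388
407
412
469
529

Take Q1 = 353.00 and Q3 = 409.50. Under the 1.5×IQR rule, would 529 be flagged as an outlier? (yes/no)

yes

IQR = Q3 − Q1 = 409.50 − 353.00 = 56.50.
Lower fence = Q1 − 1.5·IQR = 353.00 − 84.75 = 268.25.
Upper fence = Q3 + 1.5·IQR = 409.50 + 84.75 = 494.25.
529 lies above the upper fence.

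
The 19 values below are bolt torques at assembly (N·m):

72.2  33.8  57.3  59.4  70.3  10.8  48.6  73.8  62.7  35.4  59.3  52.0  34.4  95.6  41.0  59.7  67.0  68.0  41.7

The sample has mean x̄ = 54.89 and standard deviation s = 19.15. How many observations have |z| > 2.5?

Cutoffs: x̄ ± 2.5s = [7.015, 102.765].
Every value lies within the cutoffs.

0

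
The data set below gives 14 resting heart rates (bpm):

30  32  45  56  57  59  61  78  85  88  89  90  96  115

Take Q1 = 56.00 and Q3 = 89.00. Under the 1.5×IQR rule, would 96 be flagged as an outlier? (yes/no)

no

IQR = Q3 − Q1 = 89.00 − 56.00 = 33.00.
Lower fence = Q1 − 1.5·IQR = 56.00 − 49.50 = 6.50.
Upper fence = Q3 + 1.5·IQR = 89.00 + 49.50 = 138.50.
96 lies within [6.50, 138.50].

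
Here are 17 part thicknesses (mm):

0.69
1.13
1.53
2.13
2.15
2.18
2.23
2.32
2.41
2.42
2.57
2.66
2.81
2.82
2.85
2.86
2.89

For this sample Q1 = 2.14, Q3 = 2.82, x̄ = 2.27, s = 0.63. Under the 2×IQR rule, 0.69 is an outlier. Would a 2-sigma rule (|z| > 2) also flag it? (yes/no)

yes

z = (0.69 − 2.27) / 0.63 = -2.51.
|z| = 2.51 > 2.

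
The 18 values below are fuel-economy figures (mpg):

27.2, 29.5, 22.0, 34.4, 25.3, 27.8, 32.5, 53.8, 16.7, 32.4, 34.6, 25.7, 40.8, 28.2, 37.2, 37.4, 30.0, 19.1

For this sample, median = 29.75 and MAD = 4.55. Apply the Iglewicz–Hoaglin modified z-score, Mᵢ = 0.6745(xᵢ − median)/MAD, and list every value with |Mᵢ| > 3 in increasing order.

53.8

|Mᵢ| > 3 ⇔ |xᵢ − 29.75| > 3·4.55/0.6745 = 20.24.
So outliers lie outside [9.51, 49.99].
53.8: M = 3.57 → outlier.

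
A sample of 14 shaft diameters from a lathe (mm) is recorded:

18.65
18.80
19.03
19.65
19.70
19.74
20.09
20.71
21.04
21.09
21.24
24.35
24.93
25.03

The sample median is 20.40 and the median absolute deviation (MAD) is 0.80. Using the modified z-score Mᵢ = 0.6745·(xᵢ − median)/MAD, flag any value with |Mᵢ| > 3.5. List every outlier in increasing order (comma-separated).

|Mᵢ| > 3.5 ⇔ |xᵢ − 20.40| > 3.5·0.80/0.6745 = 4.15.
So outliers lie outside [16.25, 24.55].
24.93: M = 3.82 → outlier.
25.03: M = 3.90 → outlier.

24.93, 25.03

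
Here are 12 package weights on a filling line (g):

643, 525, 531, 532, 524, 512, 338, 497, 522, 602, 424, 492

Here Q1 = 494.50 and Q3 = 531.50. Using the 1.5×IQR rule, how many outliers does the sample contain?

IQR = 37.00; fences at 494.50 − 55.50 = 439.00 and 531.50 + 55.50 = 587.00.
Outside the cutoffs: 338, 424, 602, 643.

4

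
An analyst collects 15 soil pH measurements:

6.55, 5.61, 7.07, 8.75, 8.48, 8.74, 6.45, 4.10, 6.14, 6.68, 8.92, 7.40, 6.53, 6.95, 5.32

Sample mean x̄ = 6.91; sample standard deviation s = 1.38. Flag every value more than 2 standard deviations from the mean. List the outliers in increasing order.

4.10

Cutoffs at x̄ ± 2s: 6.91 ± 2·1.38 = [4.15, 9.67].
4.10: z = -2.04, |z| > 2 → outlier.
Every other value lies within [4.15, 9.67].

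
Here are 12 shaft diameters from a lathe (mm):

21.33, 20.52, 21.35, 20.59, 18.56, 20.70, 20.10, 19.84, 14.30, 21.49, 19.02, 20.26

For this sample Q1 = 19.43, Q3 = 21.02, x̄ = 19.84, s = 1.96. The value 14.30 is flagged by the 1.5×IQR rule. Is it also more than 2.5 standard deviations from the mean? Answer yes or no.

yes

z = (14.30 − 19.84) / 1.96 = -2.83.
|z| = 2.83 > 2.5.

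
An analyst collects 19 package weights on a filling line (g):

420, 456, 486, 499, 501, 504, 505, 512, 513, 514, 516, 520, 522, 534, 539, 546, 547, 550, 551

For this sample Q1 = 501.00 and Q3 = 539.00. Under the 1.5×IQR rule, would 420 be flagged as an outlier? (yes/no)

IQR = Q3 − Q1 = 539.00 − 501.00 = 38.00.
Lower fence = Q1 − 1.5·IQR = 501.00 − 57.00 = 444.00.
Upper fence = Q3 + 1.5·IQR = 539.00 + 57.00 = 596.00.
420 lies below the lower fence.

yes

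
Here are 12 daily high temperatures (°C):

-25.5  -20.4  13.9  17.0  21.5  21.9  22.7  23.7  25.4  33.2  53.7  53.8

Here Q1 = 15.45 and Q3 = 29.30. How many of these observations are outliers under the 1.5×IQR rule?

IQR = 13.85; fences at 15.45 − 20.775 = -5.325 and 29.30 + 20.775 = 50.075.
Outside the cutoffs: -25.5, -20.4, 53.7, 53.8.

4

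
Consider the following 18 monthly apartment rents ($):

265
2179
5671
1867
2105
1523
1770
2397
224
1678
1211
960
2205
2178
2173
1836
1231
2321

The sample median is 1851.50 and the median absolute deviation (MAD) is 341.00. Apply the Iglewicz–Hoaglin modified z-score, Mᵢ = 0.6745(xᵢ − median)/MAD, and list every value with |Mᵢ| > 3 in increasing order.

|Mᵢ| > 3 ⇔ |xᵢ − 1851.50| > 3·341.00/0.6745 = 1516.68.
So outliers lie outside [334.82, 3368.18].
224: M = -3.22 → outlier.
265: M = -3.14 → outlier.
5671: M = 7.55 → outlier.

224, 265, 5671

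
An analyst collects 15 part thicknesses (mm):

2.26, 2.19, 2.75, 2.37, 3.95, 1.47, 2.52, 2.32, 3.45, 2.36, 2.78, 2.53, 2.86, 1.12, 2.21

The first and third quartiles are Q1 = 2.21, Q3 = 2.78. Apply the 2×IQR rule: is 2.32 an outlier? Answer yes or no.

no

IQR = Q3 − Q1 = 2.78 − 2.21 = 0.57.
Lower fence = Q1 − 2·IQR = 2.21 − 1.14 = 1.07.
Upper fence = Q3 + 2·IQR = 2.78 + 1.14 = 3.92.
2.32 lies within [1.07, 3.92].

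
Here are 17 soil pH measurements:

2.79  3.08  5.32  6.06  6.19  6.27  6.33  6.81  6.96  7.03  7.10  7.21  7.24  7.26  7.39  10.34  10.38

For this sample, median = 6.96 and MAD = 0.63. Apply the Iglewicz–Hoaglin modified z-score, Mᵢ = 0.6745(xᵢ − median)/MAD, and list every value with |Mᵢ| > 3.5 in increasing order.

2.79, 3.08, 10.34, 10.38

|Mᵢ| > 3.5 ⇔ |xᵢ − 6.96| > 3.5·0.63/0.6745 = 3.27.
So outliers lie outside [3.69, 10.23].
2.79: M = -4.46 → outlier.
3.08: M = -4.15 → outlier.
10.34: M = 3.62 → outlier.
10.38: M = 3.66 → outlier.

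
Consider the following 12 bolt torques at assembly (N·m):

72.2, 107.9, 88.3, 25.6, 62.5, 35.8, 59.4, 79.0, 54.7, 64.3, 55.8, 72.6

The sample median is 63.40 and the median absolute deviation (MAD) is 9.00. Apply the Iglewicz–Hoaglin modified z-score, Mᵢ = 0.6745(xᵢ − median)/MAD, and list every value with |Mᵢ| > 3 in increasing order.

107.9

|Mᵢ| > 3 ⇔ |xᵢ − 63.40| > 3·9.00/0.6745 = 40.03.
So outliers lie outside [23.37, 103.43].
107.9: M = 3.34 → outlier.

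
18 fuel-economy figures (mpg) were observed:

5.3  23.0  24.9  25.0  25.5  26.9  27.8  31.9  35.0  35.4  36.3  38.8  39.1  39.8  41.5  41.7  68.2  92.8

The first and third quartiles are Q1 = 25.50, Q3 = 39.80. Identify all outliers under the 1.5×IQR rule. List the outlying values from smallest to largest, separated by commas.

68.2, 92.8

IQR = Q3 − Q1 = 39.80 − 25.50 = 14.30.
Lower fence = Q1 − 1.5·IQR = 25.50 − 21.45 = 4.05.
Upper fence = Q3 + 1.5·IQR = 39.80 + 21.45 = 61.25.
68.2 > 61.25 → outlier.
92.8 > 61.25 → outlier.
All remaining values lie within [4.05, 61.25].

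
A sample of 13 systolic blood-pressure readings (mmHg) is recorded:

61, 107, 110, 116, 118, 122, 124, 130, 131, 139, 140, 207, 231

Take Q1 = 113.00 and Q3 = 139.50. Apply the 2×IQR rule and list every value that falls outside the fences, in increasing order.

207, 231

IQR = Q3 − Q1 = 139.50 − 113.00 = 26.50.
Lower fence = Q1 − 2·IQR = 113.00 − 53.00 = 60.00.
Upper fence = Q3 + 2·IQR = 139.50 + 53.00 = 192.50.
207 > 192.50 → outlier.
231 > 192.50 → outlier.
All remaining values lie within [60.00, 192.50].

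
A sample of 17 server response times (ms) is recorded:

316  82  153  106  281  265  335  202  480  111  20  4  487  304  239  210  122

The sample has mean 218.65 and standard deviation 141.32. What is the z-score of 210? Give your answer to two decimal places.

z = (210 − 218.65) / 141.32 = -0.06.

-0.06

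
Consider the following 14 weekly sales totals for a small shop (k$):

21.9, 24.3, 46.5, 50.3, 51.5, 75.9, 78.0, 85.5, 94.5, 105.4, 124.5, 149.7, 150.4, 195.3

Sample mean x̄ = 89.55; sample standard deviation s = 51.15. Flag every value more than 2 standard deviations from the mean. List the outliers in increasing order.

Cutoffs at x̄ ± 2s: 89.55 ± 2·51.15 = [-12.75, 191.85].
195.3: z = 2.07, |z| > 2 → outlier.
Every other value lies within [-12.75, 191.85].

195.3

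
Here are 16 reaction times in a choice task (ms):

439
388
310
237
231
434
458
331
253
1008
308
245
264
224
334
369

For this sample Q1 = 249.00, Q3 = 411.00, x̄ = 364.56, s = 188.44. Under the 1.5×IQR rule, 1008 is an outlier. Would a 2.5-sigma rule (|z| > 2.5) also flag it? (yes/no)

z = (1008 − 364.56) / 188.44 = 3.41.
|z| = 3.41 > 2.5.

yes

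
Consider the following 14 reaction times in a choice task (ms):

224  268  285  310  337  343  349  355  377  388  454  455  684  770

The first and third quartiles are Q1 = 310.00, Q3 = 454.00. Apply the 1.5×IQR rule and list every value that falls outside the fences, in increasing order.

684, 770

IQR = Q3 − Q1 = 454.00 − 310.00 = 144.00.
Lower fence = Q1 − 1.5·IQR = 310.00 − 216.00 = 94.00.
Upper fence = Q3 + 1.5·IQR = 454.00 + 216.00 = 670.00.
684 > 670.00 → outlier.
770 > 670.00 → outlier.
All remaining values lie within [94.00, 670.00].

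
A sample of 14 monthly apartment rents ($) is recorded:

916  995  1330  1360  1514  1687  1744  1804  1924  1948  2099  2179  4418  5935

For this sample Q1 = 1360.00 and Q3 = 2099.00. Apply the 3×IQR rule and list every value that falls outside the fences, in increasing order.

4418, 5935

IQR = Q3 − Q1 = 2099.00 − 1360.00 = 739.00.
Lower fence = Q1 − 3·IQR = 1360.00 − 2217.00 = -857.00.
Upper fence = Q3 + 3·IQR = 2099.00 + 2217.00 = 4316.00.
4418 > 4316.00 → outlier.
5935 > 4316.00 → outlier.
All remaining values lie within [-857.00, 4316.00].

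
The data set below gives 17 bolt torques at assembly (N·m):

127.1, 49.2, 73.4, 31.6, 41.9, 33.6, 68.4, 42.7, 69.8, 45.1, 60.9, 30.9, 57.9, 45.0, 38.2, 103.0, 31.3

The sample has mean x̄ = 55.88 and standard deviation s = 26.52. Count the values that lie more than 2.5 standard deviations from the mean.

1

Cutoffs: x̄ ± 2.5s = [-10.42, 122.18].
Outside the cutoffs: 127.1.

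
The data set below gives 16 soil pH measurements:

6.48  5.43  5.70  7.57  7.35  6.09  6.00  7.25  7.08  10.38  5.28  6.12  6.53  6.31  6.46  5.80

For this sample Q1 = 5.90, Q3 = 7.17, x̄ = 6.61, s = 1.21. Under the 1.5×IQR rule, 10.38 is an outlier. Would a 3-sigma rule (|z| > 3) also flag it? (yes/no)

z = (10.38 − 6.61) / 1.21 = 3.12.
|z| = 3.12 > 3.

yes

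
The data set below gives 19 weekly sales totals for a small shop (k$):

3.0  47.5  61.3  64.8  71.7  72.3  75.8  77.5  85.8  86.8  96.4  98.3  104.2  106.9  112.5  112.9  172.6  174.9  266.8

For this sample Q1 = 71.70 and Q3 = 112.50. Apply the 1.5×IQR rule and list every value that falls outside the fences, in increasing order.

3.0, 174.9, 266.8

IQR = Q3 − Q1 = 112.50 − 71.70 = 40.80.
Lower fence = Q1 − 1.5·IQR = 71.70 − 61.20 = 10.50.
Upper fence = Q3 + 1.5·IQR = 112.50 + 61.20 = 173.70.
3.0 < 10.50 → outlier.
174.9 > 173.70 → outlier.
266.8 > 173.70 → outlier.
All remaining values lie within [10.50, 173.70].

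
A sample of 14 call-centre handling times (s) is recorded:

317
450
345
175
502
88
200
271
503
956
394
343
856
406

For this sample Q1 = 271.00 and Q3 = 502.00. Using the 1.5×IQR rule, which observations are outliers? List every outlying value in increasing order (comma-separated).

856, 956

IQR = Q3 − Q1 = 502.00 − 271.00 = 231.00.
Lower fence = Q1 − 1.5·IQR = 271.00 − 346.50 = -75.50.
Upper fence = Q3 + 1.5·IQR = 502.00 + 346.50 = 848.50.
856 > 848.50 → outlier.
956 > 848.50 → outlier.
All remaining values lie within [-75.50, 848.50].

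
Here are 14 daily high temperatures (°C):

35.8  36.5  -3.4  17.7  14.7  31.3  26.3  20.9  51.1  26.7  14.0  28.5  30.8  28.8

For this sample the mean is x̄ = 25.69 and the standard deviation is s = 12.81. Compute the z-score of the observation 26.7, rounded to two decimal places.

0.08

z = (26.7 − 25.69) / 12.81 = 0.08.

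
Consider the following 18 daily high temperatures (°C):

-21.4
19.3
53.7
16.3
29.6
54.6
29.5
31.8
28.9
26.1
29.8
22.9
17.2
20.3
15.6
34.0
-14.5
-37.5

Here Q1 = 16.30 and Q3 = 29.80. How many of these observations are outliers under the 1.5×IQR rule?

5

IQR = 13.50; fences at 16.30 − 20.25 = -3.95 and 29.80 + 20.25 = 50.05.
Outside the cutoffs: -37.5, -21.4, -14.5, 53.7, 54.6.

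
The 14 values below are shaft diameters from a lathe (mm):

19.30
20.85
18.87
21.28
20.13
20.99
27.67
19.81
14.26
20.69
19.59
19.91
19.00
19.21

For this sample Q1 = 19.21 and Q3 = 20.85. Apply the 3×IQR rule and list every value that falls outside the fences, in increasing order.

IQR = Q3 − Q1 = 20.85 − 19.21 = 1.64.
Lower fence = Q1 − 3·IQR = 19.21 − 4.92 = 14.29.
Upper fence = Q3 + 3·IQR = 20.85 + 4.92 = 25.77.
14.26 < 14.29 → outlier.
27.67 > 25.77 → outlier.
All remaining values lie within [14.29, 25.77].

14.26, 27.67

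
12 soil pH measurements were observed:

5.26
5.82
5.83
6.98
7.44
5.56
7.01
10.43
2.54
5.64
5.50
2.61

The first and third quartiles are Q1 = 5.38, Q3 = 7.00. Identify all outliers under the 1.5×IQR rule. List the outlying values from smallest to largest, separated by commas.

IQR = Q3 − Q1 = 7.00 − 5.38 = 1.62.
Lower fence = Q1 − 1.5·IQR = 5.38 − 2.43 = 2.95.
Upper fence = Q3 + 1.5·IQR = 7.00 + 2.43 = 9.43.
2.54 < 2.95 → outlier.
2.61 < 2.95 → outlier.
10.43 > 9.43 → outlier.
All remaining values lie within [2.95, 9.43].

2.54, 2.61, 10.43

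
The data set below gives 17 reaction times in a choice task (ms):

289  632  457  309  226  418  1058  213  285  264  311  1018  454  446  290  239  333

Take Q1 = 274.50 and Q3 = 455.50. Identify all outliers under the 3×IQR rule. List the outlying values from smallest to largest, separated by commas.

IQR = Q3 − Q1 = 455.50 − 274.50 = 181.00.
Lower fence = Q1 − 3·IQR = 274.50 − 543.00 = -268.50.
Upper fence = Q3 + 3·IQR = 455.50 + 543.00 = 998.50.
1018 > 998.50 → outlier.
1058 > 998.50 → outlier.
All remaining values lie within [-268.50, 998.50].

1018, 1058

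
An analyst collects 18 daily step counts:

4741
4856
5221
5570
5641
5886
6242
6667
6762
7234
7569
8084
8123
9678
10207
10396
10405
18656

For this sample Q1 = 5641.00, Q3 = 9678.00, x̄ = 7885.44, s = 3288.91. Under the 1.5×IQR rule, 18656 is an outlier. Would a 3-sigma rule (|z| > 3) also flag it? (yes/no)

z = (18656 − 7885.44) / 3288.91 = 3.27.
|z| = 3.27 > 3.

yes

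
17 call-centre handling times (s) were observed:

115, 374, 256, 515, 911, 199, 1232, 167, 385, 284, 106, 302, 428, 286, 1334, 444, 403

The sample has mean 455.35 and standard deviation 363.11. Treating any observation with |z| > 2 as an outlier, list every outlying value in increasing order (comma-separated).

Cutoffs at x̄ ± 2s: 455.35 ± 2·363.11 = [-270.87, 1181.57].
1232: z = 2.14, |z| > 2 → outlier.
1334: z = 2.42, |z| > 2 → outlier.
Every other value lies within [-270.87, 1181.57].

1232, 1334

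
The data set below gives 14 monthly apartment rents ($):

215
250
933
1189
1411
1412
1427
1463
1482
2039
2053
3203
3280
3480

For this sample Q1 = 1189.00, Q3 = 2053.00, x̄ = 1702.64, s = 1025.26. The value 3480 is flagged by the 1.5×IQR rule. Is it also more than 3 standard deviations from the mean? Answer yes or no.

no

z = (3480 − 1702.64) / 1025.26 = 1.73.
|z| = 1.73 ≤ 3.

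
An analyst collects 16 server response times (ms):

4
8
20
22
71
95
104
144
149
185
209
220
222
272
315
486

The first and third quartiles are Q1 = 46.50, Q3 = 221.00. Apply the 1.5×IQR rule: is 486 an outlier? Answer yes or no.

yes

IQR = Q3 − Q1 = 221.00 − 46.50 = 174.50.
Lower fence = Q1 − 1.5·IQR = 46.50 − 261.75 = -215.25.
Upper fence = Q3 + 1.5·IQR = 221.00 + 261.75 = 482.75.
486 lies above the upper fence.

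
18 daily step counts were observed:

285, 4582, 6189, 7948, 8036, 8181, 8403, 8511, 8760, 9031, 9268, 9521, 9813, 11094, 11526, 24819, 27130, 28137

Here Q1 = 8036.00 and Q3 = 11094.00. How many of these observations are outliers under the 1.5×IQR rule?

IQR = 3058.00; fences at 8036.00 − 4587.00 = 3449.00 and 11094.00 + 4587.00 = 15681.00.
Outside the cutoffs: 285, 24819, 27130, 28137.

4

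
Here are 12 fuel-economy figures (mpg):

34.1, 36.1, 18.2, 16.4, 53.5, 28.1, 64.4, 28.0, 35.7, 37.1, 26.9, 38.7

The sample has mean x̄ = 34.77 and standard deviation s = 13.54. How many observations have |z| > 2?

1

Cutoffs: x̄ ± 2s = [7.69, 61.85].
Outside the cutoffs: 64.4.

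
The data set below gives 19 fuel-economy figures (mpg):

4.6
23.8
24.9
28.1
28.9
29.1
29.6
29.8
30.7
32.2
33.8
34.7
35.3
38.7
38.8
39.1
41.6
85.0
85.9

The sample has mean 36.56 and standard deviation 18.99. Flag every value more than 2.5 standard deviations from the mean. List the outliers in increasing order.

Cutoffs at x̄ ± 2.5s: 36.56 ± 2.5·18.99 = [-10.915, 84.035].
85.0: z = 2.55, |z| > 2.5 → outlier.
85.9: z = 2.60, |z| > 2.5 → outlier.
Every other value lies within [-10.915, 84.035].

85.0, 85.9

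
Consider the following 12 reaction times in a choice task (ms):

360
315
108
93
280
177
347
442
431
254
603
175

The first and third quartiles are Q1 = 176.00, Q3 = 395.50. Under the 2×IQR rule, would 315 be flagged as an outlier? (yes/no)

IQR = Q3 − Q1 = 395.50 − 176.00 = 219.50.
Lower fence = Q1 − 2·IQR = 176.00 − 439.00 = -263.00.
Upper fence = Q3 + 2·IQR = 395.50 + 439.00 = 834.50.
315 lies within [-263.00, 834.50].

no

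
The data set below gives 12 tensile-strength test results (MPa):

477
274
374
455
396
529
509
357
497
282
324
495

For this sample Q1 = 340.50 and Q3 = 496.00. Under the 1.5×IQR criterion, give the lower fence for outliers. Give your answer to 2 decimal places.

107.25

IQR = Q3 − Q1 = 496.00 − 340.50 = 155.50.
Lower fence = Q1 − 1.5·IQR = 340.50 − 233.25 = 107.25.
Upper fence = Q3 + 1.5·IQR = 496.00 + 233.25 = 729.25.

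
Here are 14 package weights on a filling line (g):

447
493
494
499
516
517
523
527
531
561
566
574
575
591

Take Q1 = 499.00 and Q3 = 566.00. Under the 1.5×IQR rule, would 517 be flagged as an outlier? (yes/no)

IQR = Q3 − Q1 = 566.00 − 499.00 = 67.00.
Lower fence = Q1 − 1.5·IQR = 499.00 − 100.50 = 398.50.
Upper fence = Q3 + 1.5·IQR = 566.00 + 100.50 = 666.50.
517 lies within [398.50, 666.50].

no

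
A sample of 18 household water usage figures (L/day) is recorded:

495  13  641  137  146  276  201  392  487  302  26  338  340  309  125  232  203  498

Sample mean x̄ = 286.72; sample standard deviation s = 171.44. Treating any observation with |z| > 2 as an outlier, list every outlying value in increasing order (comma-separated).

641

Cutoffs at x̄ ± 2s: 286.72 ± 2·171.44 = [-56.16, 629.60].
641: z = 2.07, |z| > 2 → outlier.
Every other value lies within [-56.16, 629.60].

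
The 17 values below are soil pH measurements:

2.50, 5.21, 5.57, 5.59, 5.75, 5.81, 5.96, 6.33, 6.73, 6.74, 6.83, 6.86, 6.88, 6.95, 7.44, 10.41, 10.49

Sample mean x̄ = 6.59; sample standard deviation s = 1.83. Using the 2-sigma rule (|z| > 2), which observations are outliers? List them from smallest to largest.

Cutoffs at x̄ ± 2s: 6.59 ± 2·1.83 = [2.93, 10.25].
2.50: z = -2.23, |z| > 2 → outlier.
10.41: z = 2.09, |z| > 2 → outlier.
10.49: z = 2.13, |z| > 2 → outlier.
Every other value lies within [2.93, 10.25].

2.50, 10.41, 10.49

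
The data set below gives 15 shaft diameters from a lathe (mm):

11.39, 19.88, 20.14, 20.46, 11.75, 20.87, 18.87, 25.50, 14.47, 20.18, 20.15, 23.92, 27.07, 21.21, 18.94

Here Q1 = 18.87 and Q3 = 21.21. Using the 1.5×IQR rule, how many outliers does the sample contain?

IQR = 2.34; fences at 18.87 − 3.51 = 15.36 and 21.21 + 3.51 = 24.72.
Outside the cutoffs: 11.39, 11.75, 14.47, 25.50, 27.07.

5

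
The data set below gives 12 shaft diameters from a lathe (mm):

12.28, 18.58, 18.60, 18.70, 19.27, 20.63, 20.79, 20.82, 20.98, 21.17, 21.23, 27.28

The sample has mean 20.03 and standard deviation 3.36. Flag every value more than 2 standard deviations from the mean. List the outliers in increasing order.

Cutoffs at x̄ ± 2s: 20.03 ± 2·3.36 = [13.31, 26.75].
12.28: z = -2.31, |z| > 2 → outlier.
27.28: z = 2.16, |z| > 2 → outlier.
Every other value lies within [13.31, 26.75].

12.28, 27.28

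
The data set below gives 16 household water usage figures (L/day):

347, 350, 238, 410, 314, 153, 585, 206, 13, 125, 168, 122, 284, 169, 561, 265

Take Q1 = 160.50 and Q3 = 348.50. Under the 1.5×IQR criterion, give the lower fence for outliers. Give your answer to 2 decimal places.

-121.50

IQR = Q3 − Q1 = 348.50 − 160.50 = 188.00.
Lower fence = Q1 − 1.5·IQR = 160.50 − 282.00 = -121.50.
Upper fence = Q3 + 1.5·IQR = 348.50 + 282.00 = 630.50.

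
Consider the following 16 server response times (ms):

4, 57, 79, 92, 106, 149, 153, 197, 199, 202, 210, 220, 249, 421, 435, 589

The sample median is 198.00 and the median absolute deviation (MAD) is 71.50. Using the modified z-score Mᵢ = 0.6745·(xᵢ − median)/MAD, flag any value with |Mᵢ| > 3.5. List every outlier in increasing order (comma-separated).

|Mᵢ| > 3.5 ⇔ |xᵢ − 198.00| > 3.5·71.50/0.6745 = 371.02.
So outliers lie outside [-173.02, 569.02].
589: M = 3.69 → outlier.

589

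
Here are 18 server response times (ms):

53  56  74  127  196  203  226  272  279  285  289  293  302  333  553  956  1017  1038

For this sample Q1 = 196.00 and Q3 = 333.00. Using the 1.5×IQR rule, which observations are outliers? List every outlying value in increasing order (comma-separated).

553, 956, 1017, 1038

IQR = Q3 − Q1 = 333.00 − 196.00 = 137.00.
Lower fence = Q1 − 1.5·IQR = 196.00 − 205.50 = -9.50.
Upper fence = Q3 + 1.5·IQR = 333.00 + 205.50 = 538.50.
553 > 538.50 → outlier.
956 > 538.50 → outlier.
1017 > 538.50 → outlier.
1038 > 538.50 → outlier.
All remaining values lie within [-9.50, 538.50].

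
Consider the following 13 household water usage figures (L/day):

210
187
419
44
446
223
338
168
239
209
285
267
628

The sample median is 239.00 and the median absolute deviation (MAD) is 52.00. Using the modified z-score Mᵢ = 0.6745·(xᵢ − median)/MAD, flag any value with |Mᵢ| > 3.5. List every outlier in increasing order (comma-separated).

|Mᵢ| > 3.5 ⇔ |xᵢ − 239.00| > 3.5·52.00/0.6745 = 269.83.
So outliers lie outside [-30.83, 508.83].
628: M = 5.05 → outlier.

628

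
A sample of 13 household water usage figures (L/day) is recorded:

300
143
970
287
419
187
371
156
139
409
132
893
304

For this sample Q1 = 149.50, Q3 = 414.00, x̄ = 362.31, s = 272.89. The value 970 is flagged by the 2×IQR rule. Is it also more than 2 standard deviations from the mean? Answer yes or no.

yes

z = (970 − 362.31) / 272.89 = 2.23.
|z| = 2.23 > 2.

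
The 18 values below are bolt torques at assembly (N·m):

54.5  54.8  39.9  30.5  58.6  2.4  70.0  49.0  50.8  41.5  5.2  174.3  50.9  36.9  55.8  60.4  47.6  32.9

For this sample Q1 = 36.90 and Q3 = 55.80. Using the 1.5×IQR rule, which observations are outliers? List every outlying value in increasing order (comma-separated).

2.4, 5.2, 174.3

IQR = Q3 − Q1 = 55.80 − 36.90 = 18.90.
Lower fence = Q1 − 1.5·IQR = 36.90 − 28.35 = 8.55.
Upper fence = Q3 + 1.5·IQR = 55.80 + 28.35 = 84.15.
2.4 < 8.55 → outlier.
5.2 < 8.55 → outlier.
174.3 > 84.15 → outlier.
All remaining values lie within [8.55, 84.15].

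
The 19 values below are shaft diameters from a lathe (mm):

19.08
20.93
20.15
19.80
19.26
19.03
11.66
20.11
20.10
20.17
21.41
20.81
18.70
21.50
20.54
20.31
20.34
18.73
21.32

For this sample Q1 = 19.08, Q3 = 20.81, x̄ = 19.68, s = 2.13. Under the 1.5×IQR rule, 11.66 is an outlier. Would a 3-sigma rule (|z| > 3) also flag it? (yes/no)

yes

z = (11.66 − 19.68) / 2.13 = -3.77.
|z| = 3.77 > 3.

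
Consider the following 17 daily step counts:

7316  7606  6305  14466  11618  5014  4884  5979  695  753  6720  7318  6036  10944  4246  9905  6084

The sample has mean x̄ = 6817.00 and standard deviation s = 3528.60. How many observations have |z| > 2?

Cutoffs: x̄ ± 2s = [-240.20, 13874.20].
Outside the cutoffs: 14466.

1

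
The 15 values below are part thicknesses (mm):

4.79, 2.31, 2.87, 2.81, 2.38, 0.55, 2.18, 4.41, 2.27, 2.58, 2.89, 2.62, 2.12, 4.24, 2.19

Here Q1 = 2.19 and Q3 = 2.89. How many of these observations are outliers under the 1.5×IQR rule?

IQR = 0.70; fences at 2.19 − 1.05 = 1.14 and 2.89 + 1.05 = 3.94.
Outside the cutoffs: 0.55, 4.24, 4.41, 4.79.

4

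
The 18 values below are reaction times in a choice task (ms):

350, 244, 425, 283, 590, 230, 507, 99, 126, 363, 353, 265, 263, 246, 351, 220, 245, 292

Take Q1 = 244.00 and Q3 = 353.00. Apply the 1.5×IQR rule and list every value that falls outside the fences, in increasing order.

IQR = Q3 − Q1 = 353.00 − 244.00 = 109.00.
Lower fence = Q1 − 1.5·IQR = 244.00 − 163.50 = 80.50.
Upper fence = Q3 + 1.5·IQR = 353.00 + 163.50 = 516.50.
590 > 516.50 → outlier.
All remaining values lie within [80.50, 516.50].

590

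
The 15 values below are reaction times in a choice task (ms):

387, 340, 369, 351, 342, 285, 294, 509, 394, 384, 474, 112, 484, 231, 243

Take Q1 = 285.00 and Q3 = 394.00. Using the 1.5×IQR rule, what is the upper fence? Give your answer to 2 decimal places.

557.50

IQR = Q3 − Q1 = 394.00 − 285.00 = 109.00.
Lower fence = Q1 − 1.5·IQR = 285.00 − 163.50 = 121.50.
Upper fence = Q3 + 1.5·IQR = 394.00 + 163.50 = 557.50.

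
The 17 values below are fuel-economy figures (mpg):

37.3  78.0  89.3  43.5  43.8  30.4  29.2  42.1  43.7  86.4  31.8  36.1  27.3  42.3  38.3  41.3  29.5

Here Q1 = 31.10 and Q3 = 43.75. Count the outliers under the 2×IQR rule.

3

IQR = 12.65; fences at 31.10 − 25.30 = 5.80 and 43.75 + 25.30 = 69.05.
Outside the cutoffs: 78.0, 86.4, 89.3.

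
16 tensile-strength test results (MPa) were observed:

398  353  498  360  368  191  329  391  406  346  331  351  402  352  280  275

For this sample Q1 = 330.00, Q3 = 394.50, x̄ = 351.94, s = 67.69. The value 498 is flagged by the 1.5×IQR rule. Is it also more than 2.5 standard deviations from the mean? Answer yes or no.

z = (498 − 351.94) / 67.69 = 2.16.
|z| = 2.16 ≤ 2.5.

no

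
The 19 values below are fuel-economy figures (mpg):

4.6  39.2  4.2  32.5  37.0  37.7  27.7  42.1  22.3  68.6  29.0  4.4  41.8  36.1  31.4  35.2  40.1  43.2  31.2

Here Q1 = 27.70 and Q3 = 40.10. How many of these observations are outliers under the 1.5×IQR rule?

IQR = 12.40; fences at 27.70 − 18.60 = 9.10 and 40.10 + 18.60 = 58.70.
Outside the cutoffs: 4.2, 4.4, 4.6, 68.6.

4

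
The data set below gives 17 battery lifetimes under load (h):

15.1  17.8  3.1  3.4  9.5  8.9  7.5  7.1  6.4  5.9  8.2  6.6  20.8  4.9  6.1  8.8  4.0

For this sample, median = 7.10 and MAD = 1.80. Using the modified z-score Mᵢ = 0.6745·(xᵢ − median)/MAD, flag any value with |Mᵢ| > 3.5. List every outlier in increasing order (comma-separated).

|Mᵢ| > 3.5 ⇔ |xᵢ − 7.10| > 3.5·1.80/0.6745 = 9.34.
So outliers lie outside [-2.24, 16.44].
17.8: M = 4.01 → outlier.
20.8: M = 5.13 → outlier.

17.8, 20.8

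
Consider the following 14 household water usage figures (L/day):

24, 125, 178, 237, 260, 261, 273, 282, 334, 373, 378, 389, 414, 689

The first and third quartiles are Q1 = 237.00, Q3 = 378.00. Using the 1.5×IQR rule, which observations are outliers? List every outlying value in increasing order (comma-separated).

IQR = Q3 − Q1 = 378.00 − 237.00 = 141.00.
Lower fence = Q1 − 1.5·IQR = 237.00 − 211.50 = 25.50.
Upper fence = Q3 + 1.5·IQR = 378.00 + 211.50 = 589.50.
24 < 25.50 → outlier.
689 > 589.50 → outlier.
All remaining values lie within [25.50, 589.50].

24, 689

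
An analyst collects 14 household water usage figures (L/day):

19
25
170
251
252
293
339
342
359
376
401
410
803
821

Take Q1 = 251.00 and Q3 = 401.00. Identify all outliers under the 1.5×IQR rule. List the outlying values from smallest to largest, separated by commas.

IQR = Q3 − Q1 = 401.00 − 251.00 = 150.00.
Lower fence = Q1 − 1.5·IQR = 251.00 − 225.00 = 26.00.
Upper fence = Q3 + 1.5·IQR = 401.00 + 225.00 = 626.00.
19 < 26.00 → outlier.
25 < 26.00 → outlier.
803 > 626.00 → outlier.
821 > 626.00 → outlier.
All remaining values lie within [26.00, 626.00].

19, 25, 803, 821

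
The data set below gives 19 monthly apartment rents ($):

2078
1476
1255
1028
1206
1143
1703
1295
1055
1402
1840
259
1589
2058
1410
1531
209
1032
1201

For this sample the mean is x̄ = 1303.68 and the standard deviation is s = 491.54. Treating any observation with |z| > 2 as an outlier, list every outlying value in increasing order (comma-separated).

209, 259

Cutoffs at x̄ ± 2s: 1303.68 ± 2·491.54 = [320.60, 2286.76].
209: z = -2.23, |z| > 2 → outlier.
259: z = -2.13, |z| > 2 → outlier.
Every other value lies within [320.60, 2286.76].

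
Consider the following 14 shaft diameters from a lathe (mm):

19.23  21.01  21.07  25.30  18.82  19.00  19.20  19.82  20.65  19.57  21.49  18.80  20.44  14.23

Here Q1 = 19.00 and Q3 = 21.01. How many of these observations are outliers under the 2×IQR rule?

2

IQR = 2.01; fences at 19.00 − 4.02 = 14.98 and 21.01 + 4.02 = 25.03.
Outside the cutoffs: 14.23, 25.30.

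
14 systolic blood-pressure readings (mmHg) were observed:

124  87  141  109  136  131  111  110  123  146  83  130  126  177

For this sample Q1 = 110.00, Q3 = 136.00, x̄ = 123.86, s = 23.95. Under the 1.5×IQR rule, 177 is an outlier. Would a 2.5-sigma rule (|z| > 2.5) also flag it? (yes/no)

no

z = (177 − 123.86) / 23.95 = 2.22.
|z| = 2.22 ≤ 2.5.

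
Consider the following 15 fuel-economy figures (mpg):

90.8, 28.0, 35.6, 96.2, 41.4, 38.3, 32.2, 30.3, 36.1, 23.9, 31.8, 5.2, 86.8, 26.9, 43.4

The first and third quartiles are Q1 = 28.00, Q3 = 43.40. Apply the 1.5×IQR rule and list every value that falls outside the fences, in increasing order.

86.8, 90.8, 96.2

IQR = Q3 − Q1 = 43.40 − 28.00 = 15.40.
Lower fence = Q1 − 1.5·IQR = 28.00 − 23.10 = 4.90.
Upper fence = Q3 + 1.5·IQR = 43.40 + 23.10 = 66.50.
86.8 > 66.50 → outlier.
90.8 > 66.50 → outlier.
96.2 > 66.50 → outlier.
All remaining values lie within [4.90, 66.50].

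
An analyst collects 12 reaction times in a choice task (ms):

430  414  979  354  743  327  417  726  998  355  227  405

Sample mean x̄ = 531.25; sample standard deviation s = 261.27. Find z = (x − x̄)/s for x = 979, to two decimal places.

1.71

z = (979 − 531.25) / 261.27 = 1.71.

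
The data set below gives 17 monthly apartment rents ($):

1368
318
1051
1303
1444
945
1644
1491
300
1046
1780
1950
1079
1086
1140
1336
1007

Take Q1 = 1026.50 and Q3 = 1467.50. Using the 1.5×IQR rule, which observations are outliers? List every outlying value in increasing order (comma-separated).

300, 318

IQR = Q3 − Q1 = 1467.50 − 1026.50 = 441.00.
Lower fence = Q1 − 1.5·IQR = 1026.50 − 661.50 = 365.00.
Upper fence = Q3 + 1.5·IQR = 1467.50 + 661.50 = 2129.00.
300 < 365.00 → outlier.
318 < 365.00 → outlier.
All remaining values lie within [365.00, 2129.00].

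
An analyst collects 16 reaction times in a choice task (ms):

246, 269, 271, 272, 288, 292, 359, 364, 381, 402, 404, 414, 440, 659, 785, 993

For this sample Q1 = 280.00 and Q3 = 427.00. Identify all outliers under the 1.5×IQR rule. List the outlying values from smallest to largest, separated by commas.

IQR = Q3 − Q1 = 427.00 − 280.00 = 147.00.
Lower fence = Q1 − 1.5·IQR = 280.00 − 220.50 = 59.50.
Upper fence = Q3 + 1.5·IQR = 427.00 + 220.50 = 647.50.
659 > 647.50 → outlier.
785 > 647.50 → outlier.
993 > 647.50 → outlier.
All remaining values lie within [59.50, 647.50].

659, 785, 993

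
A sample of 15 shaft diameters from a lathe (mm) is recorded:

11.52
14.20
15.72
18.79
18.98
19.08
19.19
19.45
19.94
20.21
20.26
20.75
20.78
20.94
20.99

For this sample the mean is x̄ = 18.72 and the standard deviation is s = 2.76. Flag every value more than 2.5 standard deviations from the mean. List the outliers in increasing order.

Cutoffs at x̄ ± 2.5s: 18.72 ± 2.5·2.76 = [11.82, 25.62].
11.52: z = -2.61, |z| > 2.5 → outlier.
Every other value lies within [11.82, 25.62].

11.52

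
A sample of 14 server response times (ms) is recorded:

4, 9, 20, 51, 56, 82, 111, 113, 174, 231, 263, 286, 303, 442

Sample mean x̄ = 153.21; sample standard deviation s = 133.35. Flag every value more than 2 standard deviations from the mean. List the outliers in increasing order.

442

Cutoffs at x̄ ± 2s: 153.21 ± 2·133.35 = [-113.49, 419.91].
442: z = 2.17, |z| > 2 → outlier.
Every other value lies within [-113.49, 419.91].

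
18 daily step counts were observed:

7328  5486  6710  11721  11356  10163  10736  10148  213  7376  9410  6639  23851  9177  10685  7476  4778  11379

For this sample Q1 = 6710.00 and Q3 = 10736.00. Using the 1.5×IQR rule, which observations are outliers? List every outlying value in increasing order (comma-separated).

213, 23851

IQR = Q3 − Q1 = 10736.00 − 6710.00 = 4026.00.
Lower fence = Q1 − 1.5·IQR = 6710.00 − 6039.00 = 671.00.
Upper fence = Q3 + 1.5·IQR = 10736.00 + 6039.00 = 16775.00.
213 < 671.00 → outlier.
23851 > 16775.00 → outlier.
All remaining values lie within [671.00, 16775.00].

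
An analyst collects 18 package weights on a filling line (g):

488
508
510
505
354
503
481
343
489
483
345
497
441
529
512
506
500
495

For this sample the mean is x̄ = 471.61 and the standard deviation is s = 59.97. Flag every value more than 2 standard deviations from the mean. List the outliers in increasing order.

343, 345

Cutoffs at x̄ ± 2s: 471.61 ± 2·59.97 = [351.67, 591.55].
343: z = -2.14, |z| > 2 → outlier.
345: z = -2.11, |z| > 2 → outlier.
Every other value lies within [351.67, 591.55].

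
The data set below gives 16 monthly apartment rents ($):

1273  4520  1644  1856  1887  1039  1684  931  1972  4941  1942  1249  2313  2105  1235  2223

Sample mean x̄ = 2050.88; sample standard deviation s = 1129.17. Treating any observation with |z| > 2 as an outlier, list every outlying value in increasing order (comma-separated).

4520, 4941

Cutoffs at x̄ ± 2s: 2050.88 ± 2·1129.17 = [-207.46, 4309.22].
4520: z = 2.19, |z| > 2 → outlier.
4941: z = 2.56, |z| > 2 → outlier.
Every other value lies within [-207.46, 4309.22].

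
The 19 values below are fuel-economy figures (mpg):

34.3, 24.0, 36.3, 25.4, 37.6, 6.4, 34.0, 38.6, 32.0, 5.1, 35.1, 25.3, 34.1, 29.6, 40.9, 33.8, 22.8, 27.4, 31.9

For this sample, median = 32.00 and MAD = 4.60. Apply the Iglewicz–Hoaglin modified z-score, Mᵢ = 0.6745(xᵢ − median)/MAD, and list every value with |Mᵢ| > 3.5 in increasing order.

5.1, 6.4

|Mᵢ| > 3.5 ⇔ |xᵢ − 32.00| > 3.5·4.60/0.6745 = 23.87.
So outliers lie outside [8.13, 55.87].
5.1: M = -3.94 → outlier.
6.4: M = -3.75 → outlier.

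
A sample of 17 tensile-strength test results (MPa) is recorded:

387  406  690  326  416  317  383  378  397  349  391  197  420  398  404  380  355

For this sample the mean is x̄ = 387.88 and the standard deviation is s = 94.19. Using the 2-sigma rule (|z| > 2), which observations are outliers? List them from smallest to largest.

197, 690

Cutoffs at x̄ ± 2s: 387.88 ± 2·94.19 = [199.50, 576.26].
197: z = -2.03, |z| > 2 → outlier.
690: z = 3.21, |z| > 2 → outlier.
Every other value lies within [199.50, 576.26].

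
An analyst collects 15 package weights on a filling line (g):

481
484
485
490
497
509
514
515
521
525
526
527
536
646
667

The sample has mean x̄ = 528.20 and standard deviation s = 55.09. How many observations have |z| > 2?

Cutoffs: x̄ ± 2s = [418.02, 638.38].
Outside the cutoffs: 646, 667.

2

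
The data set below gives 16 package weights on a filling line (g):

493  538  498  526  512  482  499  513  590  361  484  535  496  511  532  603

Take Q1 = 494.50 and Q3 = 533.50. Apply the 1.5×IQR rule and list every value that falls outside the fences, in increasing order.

361, 603

IQR = Q3 − Q1 = 533.50 − 494.50 = 39.00.
Lower fence = Q1 − 1.5·IQR = 494.50 − 58.50 = 436.00.
Upper fence = Q3 + 1.5·IQR = 533.50 + 58.50 = 592.00.
361 < 436.00 → outlier.
603 > 592.00 → outlier.
All remaining values lie within [436.00, 592.00].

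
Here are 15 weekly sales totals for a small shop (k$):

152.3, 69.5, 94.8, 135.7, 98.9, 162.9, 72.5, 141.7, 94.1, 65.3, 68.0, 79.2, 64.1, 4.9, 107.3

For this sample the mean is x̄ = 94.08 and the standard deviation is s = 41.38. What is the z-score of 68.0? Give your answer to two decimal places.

-0.63

z = (68.0 − 94.08) / 41.38 = -0.63.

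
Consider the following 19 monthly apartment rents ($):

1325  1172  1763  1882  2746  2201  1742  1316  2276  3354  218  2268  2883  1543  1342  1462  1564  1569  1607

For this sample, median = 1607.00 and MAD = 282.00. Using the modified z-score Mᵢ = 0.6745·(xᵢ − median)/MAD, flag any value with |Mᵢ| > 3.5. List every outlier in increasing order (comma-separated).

|Mᵢ| > 3.5 ⇔ |xᵢ − 1607.00| > 3.5·282.00/0.6745 = 1463.31.
So outliers lie outside [143.69, 3070.31].
3354: M = 4.18 → outlier.

3354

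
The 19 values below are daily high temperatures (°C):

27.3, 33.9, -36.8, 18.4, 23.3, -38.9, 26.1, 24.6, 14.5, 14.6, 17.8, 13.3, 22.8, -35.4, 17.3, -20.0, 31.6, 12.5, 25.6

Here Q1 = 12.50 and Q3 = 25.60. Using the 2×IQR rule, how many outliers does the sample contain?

4

IQR = 13.10; fences at 12.50 − 26.20 = -13.70 and 25.60 + 26.20 = 51.80.
Outside the cutoffs: -38.9, -36.8, -35.4, -20.0.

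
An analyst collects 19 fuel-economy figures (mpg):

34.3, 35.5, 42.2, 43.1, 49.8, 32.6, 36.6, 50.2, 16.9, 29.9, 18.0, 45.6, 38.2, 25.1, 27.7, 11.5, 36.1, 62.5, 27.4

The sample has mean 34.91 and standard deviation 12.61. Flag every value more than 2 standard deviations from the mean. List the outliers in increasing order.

Cutoffs at x̄ ± 2s: 34.91 ± 2·12.61 = [9.69, 60.13].
62.5: z = 2.19, |z| > 2 → outlier.
Every other value lies within [9.69, 60.13].

62.5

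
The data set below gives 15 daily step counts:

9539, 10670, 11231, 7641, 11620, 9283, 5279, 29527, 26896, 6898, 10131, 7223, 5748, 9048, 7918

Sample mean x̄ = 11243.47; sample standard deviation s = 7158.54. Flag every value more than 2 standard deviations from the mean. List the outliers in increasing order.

Cutoffs at x̄ ± 2s: 11243.47 ± 2·7158.54 = [-3073.61, 25560.55].
26896: z = 2.19, |z| > 2 → outlier.
29527: z = 2.55, |z| > 2 → outlier.
Every other value lies within [-3073.61, 25560.55].

26896, 29527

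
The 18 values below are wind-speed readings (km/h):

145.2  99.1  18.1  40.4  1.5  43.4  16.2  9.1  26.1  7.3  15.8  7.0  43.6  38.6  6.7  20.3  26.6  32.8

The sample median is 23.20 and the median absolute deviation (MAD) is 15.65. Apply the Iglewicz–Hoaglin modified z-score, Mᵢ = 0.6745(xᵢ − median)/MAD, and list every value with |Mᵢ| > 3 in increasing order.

99.1, 145.2

|Mᵢ| > 3 ⇔ |xᵢ − 23.20| > 3·15.65/0.6745 = 69.61.
So outliers lie outside [-46.41, 92.81].
99.1: M = 3.27 → outlier.
145.2: M = 5.26 → outlier.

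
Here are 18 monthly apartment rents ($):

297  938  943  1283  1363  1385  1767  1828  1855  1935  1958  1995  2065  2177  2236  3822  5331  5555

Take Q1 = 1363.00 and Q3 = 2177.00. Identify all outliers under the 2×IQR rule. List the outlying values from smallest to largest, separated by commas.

IQR = Q3 − Q1 = 2177.00 − 1363.00 = 814.00.
Lower fence = Q1 − 2·IQR = 1363.00 − 1628.00 = -265.00.
Upper fence = Q3 + 2·IQR = 2177.00 + 1628.00 = 3805.00.
3822 > 3805.00 → outlier.
5331 > 3805.00 → outlier.
5555 > 3805.00 → outlier.
All remaining values lie within [-265.00, 3805.00].

3822, 5331, 5555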